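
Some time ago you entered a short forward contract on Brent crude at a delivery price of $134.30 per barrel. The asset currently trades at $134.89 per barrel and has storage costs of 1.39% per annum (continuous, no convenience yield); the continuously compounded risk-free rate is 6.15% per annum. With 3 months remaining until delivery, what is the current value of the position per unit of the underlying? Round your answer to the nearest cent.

-$3.11 per barrel

Current fair forward for the remaining 3 months: F = S·e^((r + u)·T), (r + u) = 0.0615 + 0.0139 = 0.0754
F = 134.89 · e^(0.0754 × 3/12) = 134.89 × 1.019029 = 137.4568
Value of long forward = (F − K)·e^(−rT) = (137.4568 − 134.30) · e^(−0.0615·3/12)
= 3.1568 × 0.984743 = 3.11
Short position value = −(long value) = -$3.11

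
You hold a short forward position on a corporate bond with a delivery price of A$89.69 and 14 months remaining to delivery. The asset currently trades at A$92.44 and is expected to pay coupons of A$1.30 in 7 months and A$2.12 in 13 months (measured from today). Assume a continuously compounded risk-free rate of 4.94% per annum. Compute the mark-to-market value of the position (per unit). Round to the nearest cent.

-A$4.50

PV(remaining coupons) I = 1.30·e^(−0.0494·7/12) + 2.12·e^(−0.0494·13/12) = 3.2726
Current forward F = (S − I)·e^(rT) = (92.44 − 3.2726)·e^(0.0494·14/12) = 89.1674 × 1.059327 = 94.4574
Value (long) = (F − K)·e^(−rT) = (94.4574 − 89.69) × 0.943996 = 4.5004
Short position value = −(long value) = -A$4.50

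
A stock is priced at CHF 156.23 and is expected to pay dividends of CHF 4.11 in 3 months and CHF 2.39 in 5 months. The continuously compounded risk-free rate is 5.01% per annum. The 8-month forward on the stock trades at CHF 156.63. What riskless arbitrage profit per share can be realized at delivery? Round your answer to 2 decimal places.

CHF 1.71 per share

PV(dividends) I = 4.11·e^(−0.0501·3/12) + 2.39·e^(−0.0501·5/12) = 6.3995
Fair forward F* = (S − I)·e^(rT) = (156.23 − 6.3995)·e^0.033400 = 149.8305 × 1.033964 = 154.9193
Market CHF 156.63 > fair 154.9193: forward overpriced → cash-and-carry (borrow at r, buy the stock and collect the dividends, short the forward).
Profit at T = |F_mkt − F*| = |156.63 − 154.9193| = CHF 1.71 per share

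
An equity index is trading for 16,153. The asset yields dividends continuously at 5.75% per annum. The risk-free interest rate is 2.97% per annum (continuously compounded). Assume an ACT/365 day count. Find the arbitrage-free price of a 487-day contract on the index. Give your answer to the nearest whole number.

F = S·e^((r − q)T) = 16153 · e^((0.0297 − 0.0575) × 487/365)
= 16153 · e^-0.037092 = 16153 × 0.963587
F = 15,565

15,565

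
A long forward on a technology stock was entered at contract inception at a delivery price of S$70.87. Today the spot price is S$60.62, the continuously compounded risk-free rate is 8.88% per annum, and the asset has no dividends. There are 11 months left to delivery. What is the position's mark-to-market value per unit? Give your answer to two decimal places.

-S$4.71

Current fair forward for the remaining 11 months: F = S·e^(r·T), r = 0.0888
F = 60.62 · e^(0.0888 × 11/12) = 60.62 × 1.084805 = 65.7609
Value of long forward = (F − K)·e^(−rT) = (65.7609 − 70.87) · e^(−0.0888·11/12)
= -5.1091 × 0.921825 = -4.71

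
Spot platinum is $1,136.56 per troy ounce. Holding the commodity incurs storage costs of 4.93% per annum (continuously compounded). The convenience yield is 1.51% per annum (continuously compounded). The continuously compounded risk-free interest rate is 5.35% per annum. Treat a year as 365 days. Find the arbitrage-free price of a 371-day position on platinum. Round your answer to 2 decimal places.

Net carry = r + u − y = 0.0535 + 0.0493 − 0.0151 = 0.0877
F = S·e^((r+u−y)T) = 1136.56 · e^(0.0877 × 371/365) = 1136.56 · e^0.08914164
= 1136.56 × 1.09323549 = $1,242.53 per troy ounce

$1,242.53 per troy ounce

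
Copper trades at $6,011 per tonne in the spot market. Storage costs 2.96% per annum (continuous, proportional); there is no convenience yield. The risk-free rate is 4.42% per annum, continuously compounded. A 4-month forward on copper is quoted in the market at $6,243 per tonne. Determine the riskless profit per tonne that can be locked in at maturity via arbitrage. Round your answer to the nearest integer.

Fair forward: F* = S·e^(carry·T), with carry = (r + u) = 0.0442 + 0.0296 = 0.0738
F* = 6011 · e^(0.0738 × 4/12) = 6011 · e^0.024600 = 6011 × 1.024905 = $6160.7040
Market $6243 > fair $6160.7040: forward overpriced → cash-and-carry (buy spot, short the forward).
At maturity, profit = |F_mkt − F*| = |6243 − 6160.7040| = $82 per tonne

$82 per tonne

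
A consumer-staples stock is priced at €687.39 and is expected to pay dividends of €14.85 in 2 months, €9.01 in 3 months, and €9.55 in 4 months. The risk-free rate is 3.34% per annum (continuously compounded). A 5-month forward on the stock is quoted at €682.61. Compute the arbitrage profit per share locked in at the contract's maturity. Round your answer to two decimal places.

PV(dividends) I = 14.85·e^(−0.0334·2/12) + 9.01·e^(−0.0334·3/12) + 9.55·e^(−0.0334·4/12) = 33.1469
Fair forward F* = (S − I)·e^(rT) = (687.39 − 33.1469)·e^0.013917 = 654.2431 × 1.014014 = 663.4117
Market €682.61 > fair 663.4117: forward overpriced → cash-and-carry (borrow at r, buy the stock and collect the dividends, short the forward).
Profit at T = |F_mkt − F*| = |682.61 − 663.4117| = €19.20 per share

€19.20 per share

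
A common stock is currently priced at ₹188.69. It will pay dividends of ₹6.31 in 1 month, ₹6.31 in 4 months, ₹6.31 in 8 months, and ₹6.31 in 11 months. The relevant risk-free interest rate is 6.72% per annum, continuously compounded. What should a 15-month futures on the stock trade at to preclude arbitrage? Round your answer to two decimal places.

₹178.67

PV(dividends) I = 6.31·e^(−0.0672·1/12) + 6.31·e^(−0.0672·4/12) + 6.31·e^(−0.0672·8/12) + 6.31·e^(−0.0672·11/12)
I = 6.2748 + 6.1702 + 6.0336 + 5.9330 = 24.4116
F = (S − I)·e^(rT) = (188.69 − 24.4116) · e^(0.0672·15/12)
= 164.2784 · e^0.084000 = 164.2784 × 1.087629 = ₹178.67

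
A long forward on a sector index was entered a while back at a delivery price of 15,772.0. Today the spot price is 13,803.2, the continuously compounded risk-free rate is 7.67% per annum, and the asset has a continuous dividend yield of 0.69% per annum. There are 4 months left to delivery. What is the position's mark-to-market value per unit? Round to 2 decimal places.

Current fair forward for the remaining 4 months: F = S·e^((r − q)·T), (r − q) = 0.0767 − 0.0069 = 0.0698
F = 13803.2 · e^(0.0698 × 4/12) = 13803.2 × 1.02353945 = 14128.1197
Value of long forward = (F − K)·e^(−rT) = (14128.1197 − 15772.0) · e^(−0.0767·4/12)
= -1643.8803 × 0.97475739 = -1602.38

-1602.38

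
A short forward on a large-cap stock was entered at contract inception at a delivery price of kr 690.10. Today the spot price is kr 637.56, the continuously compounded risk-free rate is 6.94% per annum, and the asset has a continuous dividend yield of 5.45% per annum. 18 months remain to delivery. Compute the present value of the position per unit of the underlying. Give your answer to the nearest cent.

kr 34.36

Current fair forward for the remaining 18 months: F = S·e^((r − q)·T), (r − q) = 0.0694 − 0.0545 = 0.0149
F = 637.56 · e^(0.0149 × 18/12) = 637.56 × 1.022602 = 651.9701
Value of long forward = (F − K)·e^(−rT) = (651.9701 − 690.10) · e^(−0.0694·18/12)
= -38.1299 × 0.901135 = -34.36
Short position value = −(long value) = kr 34.36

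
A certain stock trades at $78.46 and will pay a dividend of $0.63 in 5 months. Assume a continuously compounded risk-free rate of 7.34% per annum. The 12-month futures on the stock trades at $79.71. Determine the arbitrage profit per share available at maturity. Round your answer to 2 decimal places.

$4.07 per share

PV(dividends) I = 0.63·e^(−0.0734·5/12) = 0.6110
Fair futures F* = (S − I)·e^(rT) = (78.46 − 0.6110)·e^0.073400 = 77.8490 × 1.076161 = 83.7781
Market $79.71 < fair 83.7781: forward underpriced → reverse cash-and-carry (short the stock, invest proceeds at r, pay the dividends, go long the forward).
Profit at T = |F_mkt − F*| = |79.71 − 83.7781| = $4.07 per share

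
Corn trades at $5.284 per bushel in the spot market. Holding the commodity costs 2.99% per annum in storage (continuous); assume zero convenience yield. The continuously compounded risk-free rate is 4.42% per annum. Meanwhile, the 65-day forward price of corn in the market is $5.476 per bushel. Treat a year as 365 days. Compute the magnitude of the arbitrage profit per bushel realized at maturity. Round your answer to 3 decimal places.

$0.122 per bushel

Fair forward: F* = S·e^(carry·T), with carry = (r + u) = 0.0442 + 0.0299 = 0.0741
F* = 5.284 · e^(0.0741 × 65/365) = 5.284 · e^0.013196 = 5.284 × 1.013283 = $5.3542
Market $5.476 > fair $5.3542: forward overpriced → cash-and-carry (buy spot, short the forward).
At maturity, profit = |F_mkt − F*| = |5.476 − 5.3542| = $0.122 per bushel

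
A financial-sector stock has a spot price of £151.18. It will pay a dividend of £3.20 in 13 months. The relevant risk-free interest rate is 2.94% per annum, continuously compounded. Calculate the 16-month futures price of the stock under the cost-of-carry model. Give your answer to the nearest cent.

PV(dividends) I = 3.20·e^(−0.0294·13/12)
I = 3.0997
F = (S − I)·e^(rT) = (151.18 − 3.0997) · e^(0.0294·16/12)
= 148.0803 · e^0.039200 = 148.0803 × 1.039978 = £154.00

£154.00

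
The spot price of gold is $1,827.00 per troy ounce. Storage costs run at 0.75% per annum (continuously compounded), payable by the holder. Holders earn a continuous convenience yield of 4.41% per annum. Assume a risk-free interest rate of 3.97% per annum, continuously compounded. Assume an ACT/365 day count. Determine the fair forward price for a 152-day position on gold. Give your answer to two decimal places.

$1,829.36 per troy ounce

Net carry = r + u − y = 0.0397 + 0.0075 − 0.0441 = 0.0031
F = S·e^((r+u−y)T) = 1827.00 · e^(0.0031 × 152/365) = 1827.00 · e^0.00129096
= 1827.00 × 1.00129179 = $1,829.36 per troy ounce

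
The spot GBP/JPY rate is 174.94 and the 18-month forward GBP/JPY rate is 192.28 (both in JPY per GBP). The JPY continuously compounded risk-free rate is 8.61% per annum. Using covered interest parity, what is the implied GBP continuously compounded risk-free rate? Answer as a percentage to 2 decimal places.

F = S·e^((r_JPY − r_GBP)T) ⇒ r_GBP = r_JPY − ln(F/S)/T
ln(192.28/174.94) = 0.094510; /(18/12) = 0.063007
r_GBP = 0.0861 − 0.063007 = 0.023093
r_GBP = 2.31%

2.31%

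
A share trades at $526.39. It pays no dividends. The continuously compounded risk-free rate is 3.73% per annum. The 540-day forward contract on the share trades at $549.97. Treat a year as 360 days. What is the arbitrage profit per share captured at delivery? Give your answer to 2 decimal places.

Fair forward: F* = S·e^(carry·T), with carry = r = 0.0373
F* = 526.39 · e^(0.0373 × 540/360) = 526.39 · e^0.055950 = 526.39 × 1.057545 = $556.6811
Market $549.97 < fair $556.6811: forward underpriced → reverse cash-and-carry (short spot, go long the forward).
At maturity, profit = |F_mkt − F*| = |549.97 − 556.6811| = $6.71 per share

$6.71 per share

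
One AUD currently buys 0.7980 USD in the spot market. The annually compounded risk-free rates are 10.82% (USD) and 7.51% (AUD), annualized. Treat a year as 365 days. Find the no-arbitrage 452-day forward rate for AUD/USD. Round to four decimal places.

By covered interest parity, F = S · (1+r_USD)^T / (1+r_AUD)^T
= 0.7980 × 1.135673 / 1.093818 = 0.7980 × 1.038265
F = 0.8285 USD per AUD

0.8285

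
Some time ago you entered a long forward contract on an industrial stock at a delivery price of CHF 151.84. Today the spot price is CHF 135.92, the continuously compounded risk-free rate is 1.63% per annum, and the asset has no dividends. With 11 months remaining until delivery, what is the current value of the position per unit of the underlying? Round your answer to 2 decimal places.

-CHF 13.67

Current fair forward for the remaining 11 months: F = S·e^(r·T), r = 0.0163
F = 135.92 · e^(0.0163 × 11/12) = 135.92 × 1.015054 = 137.9661
Value of long forward = (F − K)·e^(−rT) = (137.9661 − 151.84) · e^(−0.0163·11/12)
= -13.8739 × 0.985169 = -13.67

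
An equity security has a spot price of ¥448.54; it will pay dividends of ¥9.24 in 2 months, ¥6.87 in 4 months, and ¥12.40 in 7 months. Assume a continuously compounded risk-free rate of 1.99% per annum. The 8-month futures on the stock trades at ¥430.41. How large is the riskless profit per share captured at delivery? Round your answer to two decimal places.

¥4.55 per share

PV(dividends) I = 9.24·e^(−0.0199·2/12) + 6.87·e^(−0.0199·4/12) + 12.40·e^(−0.0199·7/12) = 28.2909
Fair futures F* = (S − I)·e^(rT) = (448.54 − 28.2909)·e^0.013267 = 420.2491 × 1.013355 = 425.8615
Market ¥430.41 > fair 425.8615: forward overpriced → cash-and-carry (borrow at r, buy the stock and collect the dividends, short the forward).
Profit at T = |F_mkt − F*| = |430.41 − 425.8615| = ¥4.55 per share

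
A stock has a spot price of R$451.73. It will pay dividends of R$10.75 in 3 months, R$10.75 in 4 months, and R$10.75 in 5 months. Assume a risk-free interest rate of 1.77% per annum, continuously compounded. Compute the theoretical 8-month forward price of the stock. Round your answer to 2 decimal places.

PV(dividends) I = 10.75·e^(−0.0177·3/12) + 10.75·e^(−0.0177·4/12) + 10.75·e^(−0.0177·5/12)
I = 10.7025 + 10.6868 + 10.6710 = 32.0603
F = (S − I)·e^(rT) = (451.73 − 32.0603) · e^(0.0177·8/12)
= 419.6697 · e^0.011800 = 419.6697 × 1.011870 = R$424.65

R$424.65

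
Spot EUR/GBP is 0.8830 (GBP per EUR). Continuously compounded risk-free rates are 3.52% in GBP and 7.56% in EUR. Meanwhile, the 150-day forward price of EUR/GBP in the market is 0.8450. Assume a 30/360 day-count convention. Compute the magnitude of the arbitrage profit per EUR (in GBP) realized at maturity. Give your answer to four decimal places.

0.0233 per EUR (in GBP)

Fair forward: F* = S·e^(carry·T), with carry = (r_GBP − r_EUR) = 0.0352 − 0.0756 = -0.0404
F* = 0.8830 · e^(-0.0404 × 150/360) = 0.8830 · e^-0.016833 = 0.8830 × 0.983308 = 0.8683
Market 0.8450 < fair 0.8683: forward underpriced → reverse cash-and-carry (short spot, go long the forward).
At maturity, profit = |F_mkt − F*| = |0.8450 − 0.8683| = 0.0233 per EUR (in GBP)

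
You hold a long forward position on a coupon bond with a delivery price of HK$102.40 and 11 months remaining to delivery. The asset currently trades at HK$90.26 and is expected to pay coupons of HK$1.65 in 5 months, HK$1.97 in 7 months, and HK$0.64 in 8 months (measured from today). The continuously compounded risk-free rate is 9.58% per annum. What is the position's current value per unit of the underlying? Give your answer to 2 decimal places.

PV(remaining coupons) I = 1.65·e^(−0.0958·5/12) + 1.97·e^(−0.0958·7/12) + 0.64·e^(−0.0958·8/12) = 4.0488
Current forward F = (S − I)·e^(rT) = (90.26 − 4.0488)·e^(0.0958·11/12) = 86.2112 × 1.091788 = 94.1244
Value (long) = (F − K)·e^(−rT) = (94.1244 − 102.40) × 0.915929 = -7.5799
Value = -HK$7.58

-HK$7.58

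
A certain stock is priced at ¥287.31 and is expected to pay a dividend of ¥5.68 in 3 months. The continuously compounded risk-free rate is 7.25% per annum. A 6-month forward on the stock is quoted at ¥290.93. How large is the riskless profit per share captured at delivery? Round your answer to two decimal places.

PV(dividends) I = 5.68·e^(−0.0725·3/12) = 5.5780
Fair forward F* = (S − I)·e^(rT) = (287.31 − 5.5780)·e^0.036250 = 281.7320 × 1.036915 = 292.1321
Market ¥290.93 < fair 292.1321: forward underpriced → reverse cash-and-carry (short the stock, invest proceeds at r, pay the dividends, go long the forward).
Profit at T = |F_mkt − F*| = |290.93 − 292.1321| = ¥1.20 per share

¥1.20 per share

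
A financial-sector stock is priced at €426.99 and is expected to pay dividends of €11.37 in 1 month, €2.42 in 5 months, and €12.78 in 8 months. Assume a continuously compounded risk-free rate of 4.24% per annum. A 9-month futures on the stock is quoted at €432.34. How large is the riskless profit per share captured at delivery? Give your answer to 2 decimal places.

PV(dividends) I = 11.37·e^(−0.0424·1/12) + 2.42·e^(−0.0424·5/12) + 12.78·e^(−0.0424·8/12) = 26.1313
Fair futures F* = (S − I)·e^(rT) = (426.99 − 26.1313)·e^0.031800 = 400.8587 × 1.032311 = 413.8108
Market €432.34 > fair 413.8108: forward overpriced → cash-and-carry (borrow at r, buy the stock and collect the dividends, short the forward).
Profit at T = |F_mkt − F*| = |432.34 − 413.8108| = €18.53 per share

€18.53 per share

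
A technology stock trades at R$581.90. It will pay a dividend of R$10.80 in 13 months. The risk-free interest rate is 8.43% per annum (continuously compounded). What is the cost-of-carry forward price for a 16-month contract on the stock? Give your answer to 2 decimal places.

PV(dividends) I = 10.80·e^(−0.0843·13/12)
I = 9.8574
F = (S − I)·e^(rT) = (581.90 − 9.8574) · e^(0.0843·16/12)
= 572.0426 · e^0.112400 = 572.0426 × 1.118960 = R$640.09

R$640.09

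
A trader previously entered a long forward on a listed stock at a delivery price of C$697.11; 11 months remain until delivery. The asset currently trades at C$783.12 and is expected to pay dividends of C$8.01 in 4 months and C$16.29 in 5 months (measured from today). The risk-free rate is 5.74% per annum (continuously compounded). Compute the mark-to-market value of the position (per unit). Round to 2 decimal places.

C$97.98

PV(remaining dividends) I = 8.01·e^(−0.0574·4/12) + 16.29·e^(−0.0574·5/12) = 23.7632
Current forward F = (S − I)·e^(rT) = (783.12 − 23.7632)·e^(0.0574·11/12) = 759.3568 × 1.054026 = 800.3818
Value (long) = (F − K)·e^(−rT) = (800.3818 − 697.11) × 0.948744 = 97.9785
Value = C$97.98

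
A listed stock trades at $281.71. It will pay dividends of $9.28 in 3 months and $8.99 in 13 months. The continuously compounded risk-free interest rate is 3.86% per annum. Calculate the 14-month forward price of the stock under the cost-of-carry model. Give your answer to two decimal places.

$276.05

PV(dividends) I = 9.28·e^(−0.0386·3/12) + 8.99·e^(−0.0386·13/12)
I = 9.1909 + 8.6218 = 17.8127
F = (S − I)·e^(rT) = (281.71 − 17.8127) · e^(0.0386·14/12)
= 263.8973 · e^0.045033 = 263.8973 × 1.046062 = $276.05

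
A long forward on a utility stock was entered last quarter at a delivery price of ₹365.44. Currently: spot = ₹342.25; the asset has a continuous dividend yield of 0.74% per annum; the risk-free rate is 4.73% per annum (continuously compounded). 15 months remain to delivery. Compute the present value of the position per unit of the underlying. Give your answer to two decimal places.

Current fair forward for the remaining 15 months: F = S·e^((r − q)·T), (r − q) = 0.0473 − 0.0074 = 0.0399
F = 342.25 · e^(0.0399 × 15/12) = 342.25 × 1.051140 = 359.7527
Value of long forward = (F − K)·e^(−rT) = (359.7527 − 365.44) · e^(−0.0473·15/12)
= -5.6873 × 0.942589 = -5.36

-₹5.36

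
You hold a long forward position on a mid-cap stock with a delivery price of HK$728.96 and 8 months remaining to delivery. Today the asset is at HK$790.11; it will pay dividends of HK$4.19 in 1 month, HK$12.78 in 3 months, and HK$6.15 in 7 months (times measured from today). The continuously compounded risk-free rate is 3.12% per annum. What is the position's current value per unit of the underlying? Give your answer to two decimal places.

HK$53.26

PV(remaining dividends) I = 4.19·e^(−0.0312·1/12) + 12.78·e^(−0.0312·3/12) + 6.15·e^(−0.0312·7/12) = 22.8989
Current forward F = (S − I)·e^(rT) = (790.11 − 22.8989)·e^(0.0312·8/12) = 767.2111 × 1.021018 = 783.3363
Value (long) = (F − K)·e^(−rT) = (783.3363 − 728.96) × 0.979415 = 53.2570
Value = HK$53.26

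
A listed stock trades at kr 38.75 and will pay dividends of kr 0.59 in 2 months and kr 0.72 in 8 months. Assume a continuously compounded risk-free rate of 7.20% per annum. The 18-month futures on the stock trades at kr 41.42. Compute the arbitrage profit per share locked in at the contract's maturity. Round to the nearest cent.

PV(dividends) I = 0.59·e^(−0.0720·2/12) + 0.72·e^(−0.0720·8/12) = 1.2692
Fair futures F* = (S − I)·e^(rT) = (38.75 − 1.2692)·e^0.108000 = 37.4808 × 1.114048 = 41.7554
Market kr 41.42 < fair 41.7554: forward underpriced → reverse cash-and-carry (short the stock, invest proceeds at r, pay the dividends, go long the forward).
Profit at T = |F_mkt − F*| = |41.42 − 41.7554| = kr 0.34 per share

kr 0.34 per share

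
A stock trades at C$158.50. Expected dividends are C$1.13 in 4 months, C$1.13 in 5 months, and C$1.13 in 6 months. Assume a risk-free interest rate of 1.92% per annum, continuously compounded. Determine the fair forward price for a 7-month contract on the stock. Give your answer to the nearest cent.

C$156.88

PV(dividends) I = 1.13·e^(−0.0192·4/12) + 1.13·e^(−0.0192·5/12) + 1.13·e^(−0.0192·6/12)
I = 1.1228 + 1.1210 + 1.1192 = 3.3630
F = (S − I)·e^(rT) = (158.50 − 3.3630) · e^(0.0192·7/12)
= 155.1370 · e^0.011200 = 155.1370 × 1.011263 = C$156.88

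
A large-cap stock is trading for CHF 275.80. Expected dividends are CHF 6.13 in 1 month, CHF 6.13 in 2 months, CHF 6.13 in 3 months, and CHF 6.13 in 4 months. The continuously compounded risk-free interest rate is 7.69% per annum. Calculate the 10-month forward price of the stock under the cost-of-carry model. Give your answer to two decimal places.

CHF 268.32

PV(dividends) I = 6.13·e^(−0.0769·1/12) + 6.13·e^(−0.0769·2/12) + 6.13·e^(−0.0769·3/12) + 6.13·e^(−0.0769·4/12)
I = 6.0908 + 6.0519 + 6.0133 + 5.9749 = 24.1309
F = (S − I)·e^(rT) = (275.80 − 24.1309) · e^(0.0769·10/12)
= 251.6691 · e^0.064083 = 251.6691 × 1.066181 = CHF 268.32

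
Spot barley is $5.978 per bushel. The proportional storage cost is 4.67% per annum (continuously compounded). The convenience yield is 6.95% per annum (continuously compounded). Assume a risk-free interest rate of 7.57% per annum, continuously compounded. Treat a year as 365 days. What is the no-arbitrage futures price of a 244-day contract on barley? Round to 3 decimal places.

$6.193 per bushel

Net carry = r + u − y = 0.0757 + 0.0467 − 0.0695 = 0.0529
F = S·e^((r+u−y)T) = 5.978 · e^(0.0529 × 244/365) = 5.978 · e^0.035363
= 5.978 × 1.035996 = $6.193 per bushel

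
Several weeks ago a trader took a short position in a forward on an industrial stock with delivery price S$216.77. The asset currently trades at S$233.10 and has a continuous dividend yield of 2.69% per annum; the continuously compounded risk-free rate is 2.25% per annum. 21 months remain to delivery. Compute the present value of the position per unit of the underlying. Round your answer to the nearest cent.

-S$13.98

Current fair forward for the remaining 21 months: F = S·e^((r − q)·T), (r − q) = 0.0225 − 0.0269 = -0.0044
F = 233.10 · e^(-0.0044 × 21/12) = 233.10 × 0.992330 = 231.3121
Value of long forward = (F − K)·e^(−rT) = (231.3121 − 216.77) · e^(−0.0225·21/12)
= 14.5421 × 0.961390 = 13.98
Short position value = −(long value) = -S$13.98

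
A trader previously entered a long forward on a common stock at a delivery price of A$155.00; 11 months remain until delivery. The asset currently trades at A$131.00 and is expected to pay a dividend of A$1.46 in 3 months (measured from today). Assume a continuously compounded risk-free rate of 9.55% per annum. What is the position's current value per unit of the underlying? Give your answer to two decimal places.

PV(remaining dividends) I = 1.46·e^(−0.0955·3/12) = 1.4256
Current forward F = (S − I)·e^(rT) = (131.00 − 1.4256)·e^(0.0955·11/12) = 129.5744 × 1.091488 = 141.4289
Value (long) = (F − K)·e^(−rT) = (141.4289 − 155.00) × 0.916181 = -12.4336
Value = -A$12.43

-A$12.43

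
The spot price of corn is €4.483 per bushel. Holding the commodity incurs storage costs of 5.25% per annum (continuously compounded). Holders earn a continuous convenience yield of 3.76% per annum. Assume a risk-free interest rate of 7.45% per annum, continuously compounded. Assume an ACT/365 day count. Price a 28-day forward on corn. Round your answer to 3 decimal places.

€4.514 per bushel

Net carry = r + u − y = 0.0745 + 0.0525 − 0.0376 = 0.0894
F = S·e^((r+u−y)T) = 4.483 · e^(0.0894 × 28/365) = 4.483 · e^0.006858
= 4.483 × 1.006882 = €4.514 per bushel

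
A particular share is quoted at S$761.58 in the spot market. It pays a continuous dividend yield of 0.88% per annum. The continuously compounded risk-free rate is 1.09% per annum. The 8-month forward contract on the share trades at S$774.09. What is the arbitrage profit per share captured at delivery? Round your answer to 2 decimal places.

S$11.44 per share

Fair forward: F* = S·e^(carry·T), with carry = (r − q) = 0.0109 − 0.0088 = 0.0021
F* = 761.58 · e^(0.0021 × 8/12) = 761.58 · e^0.001400 = 761.58 × 1.001401 = S$762.6470
Market S$774.09 > fair S$762.6470: forward overpriced → cash-and-carry (buy spot, short the forward).
At maturity, profit = |F_mkt − F*| = |774.09 − 762.6470| = S$11.44 per share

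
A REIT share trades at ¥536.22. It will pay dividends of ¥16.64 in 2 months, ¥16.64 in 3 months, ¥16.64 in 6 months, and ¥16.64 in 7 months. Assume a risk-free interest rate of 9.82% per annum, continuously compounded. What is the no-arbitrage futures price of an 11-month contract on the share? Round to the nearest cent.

¥516.52

PV(dividends) I = 16.64·e^(−0.0982·2/12) + 16.64·e^(−0.0982·3/12) + 16.64·e^(−0.0982·6/12) + 16.64·e^(−0.0982·7/12)
I = 16.3699 + 16.2365 + 15.8427 + 15.7136 = 64.1627
F = (S − I)·e^(rT) = (536.22 − 64.1627) · e^(0.0982·11/12)
= 472.0573 · e^0.090017 = 472.0573 × 1.094193 = ¥516.52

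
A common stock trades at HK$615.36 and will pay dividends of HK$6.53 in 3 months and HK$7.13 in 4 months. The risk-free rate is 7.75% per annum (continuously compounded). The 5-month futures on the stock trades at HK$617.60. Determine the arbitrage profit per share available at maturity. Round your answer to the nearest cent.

PV(dividends) I = 6.53·e^(−0.0775·3/12) + 7.13·e^(−0.0775·4/12) = 13.3529
Fair futures F* = (S − I)·e^(rT) = (615.36 − 13.3529)·e^0.032292 = 602.0071 × 1.032819 = 621.7644
Market HK$617.60 < fair 621.7644: forward underpriced → reverse cash-and-carry (short the stock, invest proceeds at r, pay the dividends, go long the forward).
Profit at T = |F_mkt − F*| = |617.60 − 621.7644| = HK$4.16 per share

HK$4.16 per share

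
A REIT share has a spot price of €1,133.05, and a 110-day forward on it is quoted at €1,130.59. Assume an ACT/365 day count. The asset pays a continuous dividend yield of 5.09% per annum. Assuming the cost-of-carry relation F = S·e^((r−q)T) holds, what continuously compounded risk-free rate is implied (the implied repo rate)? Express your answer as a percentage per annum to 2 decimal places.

4.37%

From F = S·e^((r−q)T): (r − q) = ln(F/S)/T
ln(1130.59/1133.05) = ln(0.997829) = -0.002173
(r − q) = -0.002173 / (110/365) = -0.007210
r = ln(F/S)/T + q = -0.007210 + 0.0509 = 0.043690
r = 4.37%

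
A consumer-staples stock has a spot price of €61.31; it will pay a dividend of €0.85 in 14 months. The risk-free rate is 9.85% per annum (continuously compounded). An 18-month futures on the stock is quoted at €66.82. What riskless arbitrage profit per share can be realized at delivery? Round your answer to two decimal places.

PV(dividends) I = 0.85·e^(−0.0985·14/12) = 0.7577
Fair futures F* = (S − I)·e^(rT) = (61.31 − 0.7577)·e^0.147750 = 60.5523 × 1.159223 = 70.1936
Market €66.82 < fair 70.1936: forward underpriced → reverse cash-and-carry (short the stock, invest proceeds at r, pay the dividends, go long the forward).
Profit at T = |F_mkt − F*| = |66.82 − 70.1936| = €3.37 per share

€3.37 per share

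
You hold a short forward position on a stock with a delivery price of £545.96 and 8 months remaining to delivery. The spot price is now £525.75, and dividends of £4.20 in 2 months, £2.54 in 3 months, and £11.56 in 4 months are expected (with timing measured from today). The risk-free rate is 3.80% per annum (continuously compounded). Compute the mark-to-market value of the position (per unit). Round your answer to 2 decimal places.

PV(remaining dividends) I = 4.20·e^(−0.0380·2/12) + 2.54·e^(−0.0380·3/12) + 11.56·e^(−0.0380·4/12) = 18.1040
Current forward F = (S − I)·e^(rT) = (525.75 − 18.1040)·e^(0.0380·8/12) = 507.6460 × 1.025657 = 520.6707
Value (long) = (F − K)·e^(−rT) = (520.6707 − 545.96) × 0.974985 = -24.6567
Short position value = −(long value) = £24.66

£24.66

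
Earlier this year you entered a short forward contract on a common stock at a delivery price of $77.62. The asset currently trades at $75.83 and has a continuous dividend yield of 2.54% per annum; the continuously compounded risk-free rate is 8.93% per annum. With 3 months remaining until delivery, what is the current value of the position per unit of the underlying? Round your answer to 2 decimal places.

$0.56

Current fair forward for the remaining 3 months: F = S·e^((r − q)·T), (r − q) = 0.0893 − 0.0254 = 0.0639
F = 75.83 · e^(0.0639 × 3/12) = 75.83 × 1.016103 = 77.0511
Value of long forward = (F − K)·e^(−rT) = (77.0511 − 77.62) · e^(−0.0893·3/12)
= -0.5689 × 0.977922 = -0.56
Short position value = −(long value) = $0.56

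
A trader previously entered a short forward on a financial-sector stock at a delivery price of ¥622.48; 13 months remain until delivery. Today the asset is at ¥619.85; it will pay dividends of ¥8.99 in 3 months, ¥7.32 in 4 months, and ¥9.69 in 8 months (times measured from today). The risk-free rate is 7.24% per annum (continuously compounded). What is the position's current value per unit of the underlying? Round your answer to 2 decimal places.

-¥19.12

PV(remaining dividends) I = 8.99·e^(−0.0724·3/12) + 7.32·e^(−0.0724·4/12) + 9.69·e^(−0.0724·8/12) = 25.2076
Current forward F = (S − I)·e^(rT) = (619.85 − 25.2076)·e^(0.0724·13/12) = 594.6424 × 1.081591 = 643.1599
Value (long) = (F − K)·e^(−rT) = (643.1599 − 622.48) × 0.924564 = 19.1199
Short position value = −(long value) = -¥19.12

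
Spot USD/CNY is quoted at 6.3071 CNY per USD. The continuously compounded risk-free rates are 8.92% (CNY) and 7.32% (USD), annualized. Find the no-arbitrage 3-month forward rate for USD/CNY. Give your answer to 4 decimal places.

F = S·e^((r_CNY − r_USD)T) = 6.3071 · e^((0.0892 − 0.0732) × 3/12)
= 6.3071 · e^0.004000 = 6.3071 × 1.004008
F = 6.3324 CNY per USD

6.3324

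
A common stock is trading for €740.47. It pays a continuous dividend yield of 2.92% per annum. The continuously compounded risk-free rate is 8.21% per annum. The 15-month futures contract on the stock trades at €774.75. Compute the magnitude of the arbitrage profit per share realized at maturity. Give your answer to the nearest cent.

€16.34 per share

Fair futures: F* = S·e^(carry·T), with carry = (r − q) = 0.0821 − 0.0292 = 0.0529
F* = 740.47 · e^(0.0529 × 15/12) = 740.47 · e^0.066125 = 740.47 × 1.068360 = €791.0885
Market €774.75 < fair €791.0885: forward underpriced → reverse cash-and-carry (short spot, go long the forward).
At maturity, profit = |F_mkt − F*| = |774.75 − 791.0885| = €16.34 per share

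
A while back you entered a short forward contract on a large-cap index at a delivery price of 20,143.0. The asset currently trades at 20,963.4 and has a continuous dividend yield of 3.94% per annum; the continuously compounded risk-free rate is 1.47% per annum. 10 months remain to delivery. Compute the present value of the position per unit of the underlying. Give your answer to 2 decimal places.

-388.53

Current fair forward for the remaining 10 months: F = S·e^((r − q)·T), (r − q) = 0.0147 − 0.0394 = -0.0247
F = 20963.4 · e^(-0.0247 × 10/12) = 20963.4 × 0.97962706 = 20536.3139
Value of long forward = (F − K)·e^(−rT) = (20536.3139 − 20143.0) · e^(−0.0147·10/12)
= 393.3139 × 0.98782473 = 388.53
Short position value = −(long value) = -388.53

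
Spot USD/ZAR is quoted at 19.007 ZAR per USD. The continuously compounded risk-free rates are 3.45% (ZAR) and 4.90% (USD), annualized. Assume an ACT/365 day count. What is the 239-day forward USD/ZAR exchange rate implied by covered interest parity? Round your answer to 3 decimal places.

F = S·e^((r_ZAR − r_USD)T) = 19.007 · e^((0.0345 − 0.0490) × 239/365)
= 19.007 · e^-0.009495 = 19.007 × 0.990550
F = 18.827 ZAR per USD

18.827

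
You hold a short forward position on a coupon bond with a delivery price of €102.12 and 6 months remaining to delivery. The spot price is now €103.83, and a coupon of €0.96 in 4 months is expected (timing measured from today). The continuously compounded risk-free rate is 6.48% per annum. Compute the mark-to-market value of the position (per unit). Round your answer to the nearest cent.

PV(remaining coupons) I = 0.96·e^(−0.0648·4/12) = 0.9395
Current forward F = (S − I)·e^(rT) = (103.83 − 0.9395)·e^(0.0648·6/12) = 102.8905 × 1.032931 = 106.2788
Value (long) = (F − K)·e^(−rT) = (106.2788 − 102.12) × 0.968119 = 4.0262
Short position value = −(long value) = -€4.03

-€4.03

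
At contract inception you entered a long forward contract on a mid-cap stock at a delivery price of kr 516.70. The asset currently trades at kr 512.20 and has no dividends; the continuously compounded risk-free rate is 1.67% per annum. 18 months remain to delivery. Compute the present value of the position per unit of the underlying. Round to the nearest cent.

kr 8.28

Current fair forward for the remaining 18 months: F = S·e^(r·T), r = 0.0167
F = 512.20 · e^(0.0167 × 18/12) = 512.20 × 1.025366 = 525.1925
Value of long forward = (F − K)·e^(−rT) = (525.1925 − 516.70) · e^(−0.0167·18/12)
= 8.4925 × 0.975261 = 8.28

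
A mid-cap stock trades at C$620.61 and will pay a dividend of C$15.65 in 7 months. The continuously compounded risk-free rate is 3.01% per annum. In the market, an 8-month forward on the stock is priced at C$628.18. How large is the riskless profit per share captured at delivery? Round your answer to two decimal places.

PV(dividends) I = 15.65·e^(−0.0301·7/12) = 15.3776
Fair forward F* = (S − I)·e^(rT) = (620.61 − 15.3776)·e^0.020067 = 605.2324 × 1.020270 = 617.5005
Market C$628.18 > fair 617.5005: forward overpriced → cash-and-carry (borrow at r, buy the stock and collect the dividends, short the forward).
Profit at T = |F_mkt − F*| = |628.18 − 617.5005| = C$10.68 per share

C$10.68 per share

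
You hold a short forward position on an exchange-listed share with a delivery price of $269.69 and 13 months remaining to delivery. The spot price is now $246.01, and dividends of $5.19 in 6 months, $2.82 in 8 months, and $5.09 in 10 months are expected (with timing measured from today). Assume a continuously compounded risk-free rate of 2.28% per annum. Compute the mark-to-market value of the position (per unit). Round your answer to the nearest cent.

PV(remaining dividends) I = 5.19·e^(−0.0228·6/12) + 2.82·e^(−0.0228·8/12) + 5.09·e^(−0.0228·10/12) = 12.9028
Current forward F = (S − I)·e^(rT) = (246.01 − 12.9028)·e^(0.0228·13/12) = 233.1072 × 1.025008 = 238.9367
Value (long) = (F − K)·e^(−rT) = (238.9367 − 269.69) × 0.975603 = -30.0030
Short position value = −(long value) = $30.00

$30.00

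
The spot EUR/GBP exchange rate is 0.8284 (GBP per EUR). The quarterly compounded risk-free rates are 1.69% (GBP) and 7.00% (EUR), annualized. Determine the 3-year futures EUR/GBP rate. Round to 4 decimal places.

By covered interest parity, F = S · (1+r_GBP/4)^(4T) / (1+r_EUR/4)^(4T)
= 0.8284 × 1.051895 / 1.231439 = 0.8284 × 0.854200
F = 0.7076 GBP per EUR

0.7076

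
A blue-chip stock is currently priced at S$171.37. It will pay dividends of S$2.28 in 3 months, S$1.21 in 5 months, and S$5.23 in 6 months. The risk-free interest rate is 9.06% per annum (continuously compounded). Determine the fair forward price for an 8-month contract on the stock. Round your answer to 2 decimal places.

PV(dividends) I = 2.28·e^(−0.0906·3/12) + 1.21·e^(−0.0906·5/12) + 5.23·e^(−0.0906·6/12)
I = 2.2289 + 1.1652 + 4.9984 = 8.3925
F = (S − I)·e^(rT) = (171.37 − 8.3925) · e^(0.0906·8/12)
= 162.9775 · e^0.060400 = 162.9775 × 1.062261 = S$173.12

S$173.12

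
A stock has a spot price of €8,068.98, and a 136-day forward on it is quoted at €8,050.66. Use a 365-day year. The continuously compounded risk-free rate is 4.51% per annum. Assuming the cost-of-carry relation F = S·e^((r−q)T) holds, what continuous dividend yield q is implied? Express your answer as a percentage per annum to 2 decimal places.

From F = S·e^((r−q)T): (r − q) = ln(F/S)/T
ln(8050.66/8068.98) = ln(0.997730) = -0.002273
(r − q) = -0.002273 / (136/365) = -0.006100
q = r − ln(F/S)/T = 0.0451 + 0.006100 = 0.051200
q = 5.12%

5.12%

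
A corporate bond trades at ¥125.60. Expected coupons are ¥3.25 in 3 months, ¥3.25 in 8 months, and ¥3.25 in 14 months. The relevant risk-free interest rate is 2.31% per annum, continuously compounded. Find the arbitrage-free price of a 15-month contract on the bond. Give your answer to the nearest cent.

PV(coupons) I = 3.25·e^(−0.0231·3/12) + 3.25·e^(−0.0231·8/12) + 3.25·e^(−0.0231·14/12)
I = 3.2313 + 3.2003 + 3.1636 = 9.5952
F = (S − I)·e^(rT) = (125.60 − 9.5952) · e^(0.0231·15/12)
= 116.0048 · e^0.028875 = 116.0048 × 1.029296 = ¥119.40

¥119.40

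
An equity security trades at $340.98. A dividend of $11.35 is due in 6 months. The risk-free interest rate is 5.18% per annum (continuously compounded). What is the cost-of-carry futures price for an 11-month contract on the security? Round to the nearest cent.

$345.96

PV(dividends) I = 11.35·e^(−0.0518·6/12)
I = 11.0598
F = (S − I)·e^(rT) = (340.98 − 11.0598) · e^(0.0518·11/12)
= 329.9202 · e^0.047483 = 329.9202 × 1.048628 = $345.96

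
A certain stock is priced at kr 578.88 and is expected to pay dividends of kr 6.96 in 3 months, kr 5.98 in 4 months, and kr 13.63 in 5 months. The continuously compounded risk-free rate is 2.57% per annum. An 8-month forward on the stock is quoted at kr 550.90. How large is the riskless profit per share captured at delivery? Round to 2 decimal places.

PV(dividends) I = 6.96·e^(−0.0257·3/12) + 5.98·e^(−0.0257·4/12) + 13.63·e^(−0.0257·5/12) = 26.3292
Fair forward F* = (S − I)·e^(rT) = (578.88 − 26.3292)·e^0.017133 = 552.5508 × 1.017281 = 562.0994
Market kr 550.90 < fair 562.0994: forward underpriced → reverse cash-and-carry (short the stock, invest proceeds at r, pay the dividends, go long the forward).
Profit at T = |F_mkt − F*| = |550.90 − 562.0994| = kr 11.20 per share

kr 11.20 per share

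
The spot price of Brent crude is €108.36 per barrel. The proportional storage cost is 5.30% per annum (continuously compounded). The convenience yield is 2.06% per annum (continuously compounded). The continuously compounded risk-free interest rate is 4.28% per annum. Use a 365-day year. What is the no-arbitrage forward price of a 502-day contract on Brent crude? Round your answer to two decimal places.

Net carry = r + u − y = 0.0428 + 0.0530 − 0.0206 = 0.0752
F = S·e^((r+u−y)T) = 108.36 · e^(0.0752 × 502/365) = 108.36 · e^0.103426
= 108.36 × 1.108964 = €120.17 per barrel

€120.17 per barrel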